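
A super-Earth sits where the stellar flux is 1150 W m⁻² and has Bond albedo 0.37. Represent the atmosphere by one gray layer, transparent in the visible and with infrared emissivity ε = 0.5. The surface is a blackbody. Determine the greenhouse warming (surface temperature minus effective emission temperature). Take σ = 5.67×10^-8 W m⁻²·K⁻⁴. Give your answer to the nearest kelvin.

At the top of the atmosphere, σT_e⁴ = S(1−α)/4 = 181.1 W m⁻², giving T_e = 237.7 K.
The surface balance (absorbed SW + ε·downward IR = σT_s⁴) with T_a⁴ = T_s⁴/2 reduces to T_s = T_e·[2/(2−ε)]^¼ = 255.5 K.
The atmosphere warms the surface by 17.73 K.

18 K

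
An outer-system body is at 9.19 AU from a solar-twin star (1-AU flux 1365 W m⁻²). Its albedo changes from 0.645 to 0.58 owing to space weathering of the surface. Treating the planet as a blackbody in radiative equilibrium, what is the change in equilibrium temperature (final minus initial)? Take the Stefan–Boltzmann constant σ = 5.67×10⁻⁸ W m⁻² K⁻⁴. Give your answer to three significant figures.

3.04 kelvin

By the inverse-square law, S = 1365/9.19² = 16.16 W m⁻².
Before: T₁ = [16.16·0.355/(4σ)]^(1/4) = 70.92 K.
With α = 0.58, T₂ = 73.97 K.
ΔT = T₂ − T₁ = 3.045 K.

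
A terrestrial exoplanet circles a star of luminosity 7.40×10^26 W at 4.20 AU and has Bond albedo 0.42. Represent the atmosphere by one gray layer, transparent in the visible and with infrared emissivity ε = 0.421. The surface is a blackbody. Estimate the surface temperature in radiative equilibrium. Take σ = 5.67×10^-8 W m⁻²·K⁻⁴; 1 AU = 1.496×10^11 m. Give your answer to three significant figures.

148 K

d = 4.20 × 1.496×10^11 m = 6.283×10^11 m.
Spreading L over a sphere of radius d: S = 7.40×10^26/(4π·6.28×10^11²) = 149.2 W m⁻².
Effective emission temperature (TOA balance): σT_e⁴ = S(1−α)/4 = 21.63 W m⁻² → T_e = 139.8 K.
For a single slab of emissivity ε, T_s⁴ = 2T_e⁴/(2−ε); thus T_s = 139.8·(1.267)^(1/4) = 148.3 K.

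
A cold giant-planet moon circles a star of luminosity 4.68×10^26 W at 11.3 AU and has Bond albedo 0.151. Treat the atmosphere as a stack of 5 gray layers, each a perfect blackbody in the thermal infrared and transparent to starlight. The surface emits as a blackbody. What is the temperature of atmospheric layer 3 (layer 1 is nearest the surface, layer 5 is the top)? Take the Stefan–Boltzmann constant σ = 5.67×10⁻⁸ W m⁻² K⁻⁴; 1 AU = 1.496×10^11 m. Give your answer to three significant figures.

110 K

d = 11.3 × 1.496×10^11 m = 1.690×10^12 m.
Flux at the orbit: S = L/(4πd²) = 4.68×10^26/(4π·(1.69×10^12)²) = 13.03 W m⁻².
The effective emission temperature is T_e = [S(1−α)/(4σ)]^¼ = 83.57 K.
In the N-layer model, layer k (counted from the surface) has T_k = (N+1−k)^(1/4)·T_e.
With k = 3: T_3 = (5+1−3)^¼·83.57 K = 110.0 K.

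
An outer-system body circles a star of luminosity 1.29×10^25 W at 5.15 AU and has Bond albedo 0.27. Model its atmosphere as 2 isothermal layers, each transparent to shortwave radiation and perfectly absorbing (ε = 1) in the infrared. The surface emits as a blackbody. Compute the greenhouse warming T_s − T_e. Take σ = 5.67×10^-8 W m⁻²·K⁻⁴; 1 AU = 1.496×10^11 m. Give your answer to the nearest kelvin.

d = 5.15 × 1.496×10^11 m = 7.704×10^11 m.
Flux at the orbit: S = L/(4πd²) = 1.29×10^25/(4π·(7.70×10^11)²) = 1.729 W m⁻².
The effective emission temperature is T_e = [S(1−α)/(4σ)]^¼ = 48.57 K.
T_s = (N+1)^(1/4)·T_e = 63.93 K.
Warming: T_s − T_e = 15.35 K.

15 K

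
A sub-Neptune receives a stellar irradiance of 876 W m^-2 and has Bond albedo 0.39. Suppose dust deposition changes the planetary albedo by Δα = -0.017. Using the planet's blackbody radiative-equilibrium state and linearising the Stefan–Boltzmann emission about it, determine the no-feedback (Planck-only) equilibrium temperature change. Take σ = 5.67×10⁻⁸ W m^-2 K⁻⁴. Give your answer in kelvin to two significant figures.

1.5 kelvin

Reference equilibrium: T_e = [S(1−α)/(4σ)]^(1/4) = 220.3 K.
TOA radiative forcing: ΔF = −S·Δα/4 = −876.0·(-0.017)/4 = 3.723 W m^-2.
Linearising σT⁴ gives d(σT⁴)/dT = 4σT_e³ = 2.425 W m^-2 per K.
ΔT₀ = ΔF/λ_P = 3.723/2.425 = 1.53 K.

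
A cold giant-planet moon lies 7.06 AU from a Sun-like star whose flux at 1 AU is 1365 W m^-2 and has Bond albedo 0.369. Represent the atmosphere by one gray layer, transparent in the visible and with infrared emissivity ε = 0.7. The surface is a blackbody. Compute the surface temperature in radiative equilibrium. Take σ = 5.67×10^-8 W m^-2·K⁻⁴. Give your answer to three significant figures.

104 K

By the inverse-square law, S = 1365/7.06² = 27.39 W m^-2.
At the top of the atmosphere, σT_e⁴ = S(1−α)/4 = 4.320 W m^-2, giving T_e = 93.43 K.
The surface balance (absorbed SW + ε·downward IR = σT_s⁴) with T_a⁴ = T_s⁴/2 reduces to T_s = T_e·[2/(2−ε)]^¼ = 104.1 K.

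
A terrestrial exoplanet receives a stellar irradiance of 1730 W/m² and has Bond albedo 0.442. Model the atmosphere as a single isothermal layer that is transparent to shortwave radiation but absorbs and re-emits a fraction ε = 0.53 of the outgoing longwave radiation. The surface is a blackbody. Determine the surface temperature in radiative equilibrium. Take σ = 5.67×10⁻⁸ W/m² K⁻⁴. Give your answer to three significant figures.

276 kelvin

Effective emission temperature (TOA balance): σT_e⁴ = S(1−α)/4 = 241.3 W/m² → T_e = 255.4 K.
The surface balance (absorbed SW + ε·downward IR = σT_s⁴) with T_a⁴ = T_s⁴/2 reduces to T_s = T_e·[2/(2−ε)]^¼ = 275.9 K.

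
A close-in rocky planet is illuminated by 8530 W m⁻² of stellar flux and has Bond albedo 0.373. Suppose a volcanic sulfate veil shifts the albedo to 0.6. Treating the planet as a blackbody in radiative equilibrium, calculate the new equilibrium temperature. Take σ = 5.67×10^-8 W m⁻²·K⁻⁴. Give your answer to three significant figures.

New equilibrium: T₂ = [(1−0.6)·8530/(4σ)]^(1/4) = 350.2 K.

350 kelvin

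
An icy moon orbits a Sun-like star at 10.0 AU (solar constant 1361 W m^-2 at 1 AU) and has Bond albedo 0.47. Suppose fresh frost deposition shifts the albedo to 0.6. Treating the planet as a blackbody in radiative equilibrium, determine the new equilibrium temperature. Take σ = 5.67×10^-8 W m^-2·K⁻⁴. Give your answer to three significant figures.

70.0 K

Flux at the orbit: S = 1361/(10.0)² = 13.61 W m^-2.
New equilibrium: T₂ = [(1−0.6)·13.61/(4σ)]^(1/4) = 70.00 K.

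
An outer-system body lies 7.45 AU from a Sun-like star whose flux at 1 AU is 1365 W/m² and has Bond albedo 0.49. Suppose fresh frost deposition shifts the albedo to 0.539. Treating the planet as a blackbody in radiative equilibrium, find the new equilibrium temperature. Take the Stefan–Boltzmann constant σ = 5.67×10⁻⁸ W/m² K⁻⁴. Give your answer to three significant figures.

By the inverse-square law, S = 1365/7.45² = 24.59 W/m².
With the new albedo, S(1−α₂)/4 = 2.834 W/m², so T₂ = 84.09 K.

84.1 K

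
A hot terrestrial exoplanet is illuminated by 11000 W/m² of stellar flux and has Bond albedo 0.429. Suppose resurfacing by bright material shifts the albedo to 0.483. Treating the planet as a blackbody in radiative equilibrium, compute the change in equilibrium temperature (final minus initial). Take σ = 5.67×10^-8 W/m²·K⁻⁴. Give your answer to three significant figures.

-10.0 K

Before: T₁ = [11000·0.571/(4σ)]^(1/4) = 407.9 K.
With α = 0.483, T₂ = 397.9 K.
Change: 397.9 − 407.9 = -10.01 K.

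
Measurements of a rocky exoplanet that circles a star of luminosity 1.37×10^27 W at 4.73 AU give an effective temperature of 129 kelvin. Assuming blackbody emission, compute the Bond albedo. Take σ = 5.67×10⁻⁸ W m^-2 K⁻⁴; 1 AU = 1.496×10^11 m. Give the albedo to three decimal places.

0.712

d = 4.73 × 1.496×10^11 m = 7.076×10^11 m.
Flux at the orbit: S = L/(4πd²) = 1.37×10^27/(4π·(7.08×10^11)²) = 217.7 W m^-2.
Energy balance: S(1−α)/4 = σT⁴, so 1−α = 4σT⁴/S.
4σT⁴ = 4·5.67×10⁻⁸·(129)⁴ = 62.81 W m^-2.
Hence α = 1 − 62.81/217.7 = 0.7115.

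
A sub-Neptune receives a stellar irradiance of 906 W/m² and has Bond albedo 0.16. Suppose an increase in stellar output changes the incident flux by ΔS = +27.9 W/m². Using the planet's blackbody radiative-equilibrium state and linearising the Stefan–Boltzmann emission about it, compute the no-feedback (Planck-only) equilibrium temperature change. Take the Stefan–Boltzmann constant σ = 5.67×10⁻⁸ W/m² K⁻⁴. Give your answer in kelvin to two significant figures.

Unperturbed T_e = [906.0·(1−0.16)/(4σ)]^¼ = 240.7 K.
TOA radiative forcing: ΔF = (1−α)ΔS/4 = 0.84·(+27.9)/4 = 5.859 W/m².
Planck response: λ_P = 4σT_e³ = 4·5.67×10⁻⁸·(240.7)³ = 3.162 W/m²/K.
ΔT₀ = ΔF/λ_P = 5.859/3.162 = 1.85 K.

1.9 kelvin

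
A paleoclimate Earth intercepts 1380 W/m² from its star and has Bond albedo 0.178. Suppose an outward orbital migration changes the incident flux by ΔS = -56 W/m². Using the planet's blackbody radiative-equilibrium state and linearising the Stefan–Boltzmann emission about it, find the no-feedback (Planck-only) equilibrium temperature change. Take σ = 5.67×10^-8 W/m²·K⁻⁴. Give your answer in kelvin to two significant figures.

-2.7 K

The baseline emission temperature is T_e = 265.9 K.
Only a fraction (1−α) is absorbed and it's spread over 4πR², so ΔF = (1−α)ΔS/4 = -11.51 W/m².
Linearising σT⁴ gives d(σT⁴)/dT = 4σT_e³ = 4.266 W/m² per K.
Hence the no-feedback warming is ΔF/(4σT_e³) = -2.70 K.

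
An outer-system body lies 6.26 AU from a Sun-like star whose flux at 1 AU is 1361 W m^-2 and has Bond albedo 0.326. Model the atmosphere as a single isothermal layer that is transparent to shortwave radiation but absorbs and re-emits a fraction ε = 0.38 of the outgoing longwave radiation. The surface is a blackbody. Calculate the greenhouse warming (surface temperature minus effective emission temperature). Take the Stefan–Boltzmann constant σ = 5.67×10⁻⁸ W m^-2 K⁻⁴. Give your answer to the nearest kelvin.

Flux at the orbit: S = 1361/(6.26)² = 34.73 W m^-2.
The planet radiates to space at T_e = [S(1−α)/(4σ)]^(1/4) = 100.8 K.
For a single slab of emissivity ε, T_s⁴ = 2T_e⁴/(2−ε); thus T_s = 100.8·(1.235)^(1/4) = 106.2 K.
Greenhouse warming: T_s − T_e = 5.452 K.

5 K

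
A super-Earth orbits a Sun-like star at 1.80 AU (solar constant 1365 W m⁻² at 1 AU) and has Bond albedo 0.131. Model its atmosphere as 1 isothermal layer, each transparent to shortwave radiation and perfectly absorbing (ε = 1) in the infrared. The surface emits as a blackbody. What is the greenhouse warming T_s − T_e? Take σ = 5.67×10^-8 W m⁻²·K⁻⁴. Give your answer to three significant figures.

Irradiance scales as 1/d², so S = 1365 W m⁻² × (1/1.80)² = 421.3 W m⁻².
Top-of-atmosphere balance: σT_e⁴ = S(1−α)/4 = 91.53 W m⁻² → T_e = 200.4 K.
T_s = (N+1)^(1/4)·T_e = 238.4 K.
So the greenhouse effect raises the surface by 238.4 − 200.4 = 37.93 K.

37.9 K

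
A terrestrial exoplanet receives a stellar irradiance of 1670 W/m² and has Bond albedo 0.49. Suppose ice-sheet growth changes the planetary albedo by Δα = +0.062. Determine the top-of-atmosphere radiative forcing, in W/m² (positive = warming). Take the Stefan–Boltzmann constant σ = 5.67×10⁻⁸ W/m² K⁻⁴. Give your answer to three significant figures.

ΔF = −(S/4)Δα = −(1670/4)×(+0.062) = -25.89 W/m².

-25.9 W/m²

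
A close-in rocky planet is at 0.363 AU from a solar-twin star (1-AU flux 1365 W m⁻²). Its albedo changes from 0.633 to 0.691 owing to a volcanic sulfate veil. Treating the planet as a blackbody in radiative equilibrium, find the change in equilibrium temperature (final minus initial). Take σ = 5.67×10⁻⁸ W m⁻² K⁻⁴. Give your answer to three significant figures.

-15.1 K

Irradiance scales as 1/d², so S = 1365 W m⁻² × (1/0.363)² = 10360 W m⁻².
Initial: T₁ = [S(1−0.633)/(4σ)]^(1/4) = 359.8 K.
Final:   T₂ = [S(1−0.691)/(4σ)]^(1/4) = 344.7 K.
Change: 344.7 − 359.8 = -15.15 K.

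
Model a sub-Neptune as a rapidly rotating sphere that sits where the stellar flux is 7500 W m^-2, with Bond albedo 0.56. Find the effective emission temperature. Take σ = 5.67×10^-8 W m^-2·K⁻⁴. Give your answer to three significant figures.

Averaging over the sphere, the absorbed flux is S(1−α)/4 = 825.0 W m^-2.
Balancing against σT⁴: T = (825.0/5.67×10⁻⁸)^(1/4) = 347.3 K.

347 kelvin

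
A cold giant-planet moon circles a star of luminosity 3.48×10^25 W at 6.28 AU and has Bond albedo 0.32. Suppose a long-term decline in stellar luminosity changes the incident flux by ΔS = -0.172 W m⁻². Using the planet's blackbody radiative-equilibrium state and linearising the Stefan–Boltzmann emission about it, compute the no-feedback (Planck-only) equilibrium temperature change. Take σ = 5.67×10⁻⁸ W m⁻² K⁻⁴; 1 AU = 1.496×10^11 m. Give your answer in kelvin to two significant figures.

-0.76 K

d = 6.28 × 1.496×10^11 m = 9.395×10^11 m.
S = L/(4πd²) = 3.138 W m⁻².
Reference equilibrium: T_e = [S(1−α)/(4σ)]^(1/4) = 55.38 K.
ΔF = Δ[S(1−α)]/4 = (1−0.32)·-0.172/4 = -0.02924 W m⁻².
Planck response: λ_P = 4σT_e³ = 4·5.67×10⁻⁸·(55.38)³ = 0.03852 W m⁻²/K.
So ΔT₀ = -0.02924/0.03852 = -0.759 K.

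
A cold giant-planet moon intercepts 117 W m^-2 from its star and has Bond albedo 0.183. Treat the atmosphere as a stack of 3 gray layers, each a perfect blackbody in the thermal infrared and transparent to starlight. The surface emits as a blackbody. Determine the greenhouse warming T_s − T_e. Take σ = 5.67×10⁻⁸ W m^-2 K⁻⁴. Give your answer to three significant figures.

59.3 K

The effective emission temperature is T_e = [S(1−α)/(4σ)]^¼ = 143.3 K.
Surface: T_s = (4)^¼·T_e = 202.6 K.
So the greenhouse effect raises the surface by 202.6 − 143.3 = 59.35 K.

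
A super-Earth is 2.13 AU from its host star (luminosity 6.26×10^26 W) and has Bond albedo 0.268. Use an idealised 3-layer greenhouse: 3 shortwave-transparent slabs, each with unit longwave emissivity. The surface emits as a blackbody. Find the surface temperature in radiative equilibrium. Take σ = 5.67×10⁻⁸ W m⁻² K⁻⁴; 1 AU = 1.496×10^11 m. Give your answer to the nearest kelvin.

d = 2.13 × 1.496×10^11 m = 3.186×10^11 m.
S = L/(4πd²) = 490.6 W m⁻².
OLR = S(1−α)/4 = 89.78 W m⁻²; the top layer radiates at T_e = 199.5 K.
For an N-layer opaque stack, T_s⁴ = (N+1)T_e⁴, hence T_s = (4)^(1/4)×199.5 K = 282.1 K.

282 K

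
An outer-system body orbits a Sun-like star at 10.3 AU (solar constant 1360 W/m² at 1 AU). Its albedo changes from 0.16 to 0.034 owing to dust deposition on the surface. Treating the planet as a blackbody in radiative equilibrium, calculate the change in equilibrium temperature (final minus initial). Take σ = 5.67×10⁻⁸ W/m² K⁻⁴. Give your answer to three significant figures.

By the inverse-square law, S = 1360/10.3² = 12.82 W/m².
Before: T₁ = [12.82·0.84/(4σ)]^(1/4) = 83.01 K.
After:  T₂ = [12.82·0.966/(4σ)]^(1/4) = 85.96 K.
ΔT = T₂ − T₁ = 2.952 K.

2.95 K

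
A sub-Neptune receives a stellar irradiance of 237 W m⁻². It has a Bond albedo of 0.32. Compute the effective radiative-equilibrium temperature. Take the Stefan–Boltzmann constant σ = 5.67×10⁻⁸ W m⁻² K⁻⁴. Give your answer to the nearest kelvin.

163 K

The planet absorbs (1−α)S over its disc πR² and re-emits over 4πR², so the mean absorbed flux is (1−0.32)·237.0/4 = 40.29 W m⁻².
In equilibrium σT⁴ equals this, so T = 163.3 K.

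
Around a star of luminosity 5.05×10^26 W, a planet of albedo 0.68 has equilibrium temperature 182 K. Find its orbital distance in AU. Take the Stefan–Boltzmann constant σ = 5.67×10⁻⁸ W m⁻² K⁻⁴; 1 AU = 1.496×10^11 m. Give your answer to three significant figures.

Energy balance gives S = 4σT⁴/(1−α) = 777.6 W m⁻².
From L = 4πd²S, d = √(5.05×10^26/(4π·777.6)) = 2.273×10^11 m = 1.520 AU.

1.52 AU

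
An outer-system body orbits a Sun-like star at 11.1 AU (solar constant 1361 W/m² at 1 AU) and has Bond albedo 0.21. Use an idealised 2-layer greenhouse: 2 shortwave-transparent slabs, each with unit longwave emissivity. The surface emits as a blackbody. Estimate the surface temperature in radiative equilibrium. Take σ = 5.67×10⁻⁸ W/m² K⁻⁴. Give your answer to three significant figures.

By the inverse-square law, S = 1361/11.1² = 11.05 W/m².
Top-of-atmosphere balance: σT_e⁴ = S(1−α)/4 = 2.182 W/m² → T_e = 78.76 K.
Layer-by-layer balance gives σT_s⁴ = (N+1)σT_e⁴, so T_s = 3^¼·78.76 = 103.7 K.

104 K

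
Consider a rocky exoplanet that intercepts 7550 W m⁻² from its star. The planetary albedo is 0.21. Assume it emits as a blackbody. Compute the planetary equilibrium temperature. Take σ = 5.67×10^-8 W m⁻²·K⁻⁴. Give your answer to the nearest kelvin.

The planet absorbs (1−α)S over its disc πR² and re-emits over 4πR², so the mean absorbed flux is (1−0.21)·7550/4 = 1491 W m⁻².
In equilibrium σT⁴ equals this, so T = 402.7 K.

403 K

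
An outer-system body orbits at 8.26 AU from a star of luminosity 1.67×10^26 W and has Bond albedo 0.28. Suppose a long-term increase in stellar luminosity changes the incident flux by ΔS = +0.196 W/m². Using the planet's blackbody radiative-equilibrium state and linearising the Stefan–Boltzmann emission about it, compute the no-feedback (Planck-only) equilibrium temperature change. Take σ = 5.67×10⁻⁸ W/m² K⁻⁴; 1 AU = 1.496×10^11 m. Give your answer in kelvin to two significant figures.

0.41 K

Orbital distance: d = 8.26 AU = 1.236×10^12 m.
Spreading L over a sphere of radius d: S = 1.67×10^26/(4π·1.24×10^12²) = 8.703 W/m².
The baseline emission temperature is T_e = 72.50 K.
Only a fraction (1−α) is absorbed and it's spread over 4πR², so ΔF = (1−α)ΔS/4 = 0.03528 W/m².
Planck response: λ_P = 4σT_e³ = 4·5.67×10⁻⁸·(72.50)³ = 0.08643 W/m²/K.
Hence the no-feedback warming is ΔF/(4σT_e³) = 0.408 K.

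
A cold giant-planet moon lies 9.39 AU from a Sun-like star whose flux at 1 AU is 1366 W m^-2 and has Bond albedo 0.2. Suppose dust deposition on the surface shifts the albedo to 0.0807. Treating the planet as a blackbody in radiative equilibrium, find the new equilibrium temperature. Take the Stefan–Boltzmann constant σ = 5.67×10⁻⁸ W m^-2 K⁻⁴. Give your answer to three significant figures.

89.0 kelvin

By the inverse-square law, S = 1366/9.39² = 15.49 W m^-2.
New equilibrium: T₂ = [(1−0.0807)·15.49/(4σ)]^(1/4) = 89.02 K.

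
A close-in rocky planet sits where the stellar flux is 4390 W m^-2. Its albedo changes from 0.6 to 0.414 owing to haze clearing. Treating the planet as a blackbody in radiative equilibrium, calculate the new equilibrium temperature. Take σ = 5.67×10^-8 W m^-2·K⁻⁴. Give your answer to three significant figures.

326 K

New equilibrium: T₂ = [(1−0.414)·4390/(4σ)]^(1/4) = 326.3 K.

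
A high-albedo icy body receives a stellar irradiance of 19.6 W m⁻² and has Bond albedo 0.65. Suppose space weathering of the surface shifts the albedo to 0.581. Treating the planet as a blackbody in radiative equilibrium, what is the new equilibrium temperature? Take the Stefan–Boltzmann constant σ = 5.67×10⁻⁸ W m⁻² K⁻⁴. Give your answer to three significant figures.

With the new albedo, S(1−α₂)/4 = 2.053 W m⁻², so T₂ = 77.57 K.

77.6 K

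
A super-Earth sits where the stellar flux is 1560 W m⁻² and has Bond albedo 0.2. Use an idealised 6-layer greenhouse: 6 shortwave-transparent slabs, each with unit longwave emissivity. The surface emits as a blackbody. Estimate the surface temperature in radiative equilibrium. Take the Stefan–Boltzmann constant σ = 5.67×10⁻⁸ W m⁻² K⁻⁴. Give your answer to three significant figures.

443 K

Top-of-atmosphere balance: σT_e⁴ = S(1−α)/4 = 312.0 W m⁻² → T_e = 272.4 K.
Layer-by-layer balance gives σT_s⁴ = (N+1)σT_e⁴, so T_s = 7^¼·272.4 = 443.0 K.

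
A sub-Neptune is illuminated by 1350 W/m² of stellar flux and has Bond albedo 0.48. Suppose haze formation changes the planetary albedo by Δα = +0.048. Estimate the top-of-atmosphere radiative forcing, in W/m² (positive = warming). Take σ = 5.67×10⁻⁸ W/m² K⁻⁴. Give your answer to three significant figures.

-16.2 W/m²

TOA radiative forcing: ΔF = −S·Δα/4 = −1350·(+0.048)/4 = -16.20 W/m².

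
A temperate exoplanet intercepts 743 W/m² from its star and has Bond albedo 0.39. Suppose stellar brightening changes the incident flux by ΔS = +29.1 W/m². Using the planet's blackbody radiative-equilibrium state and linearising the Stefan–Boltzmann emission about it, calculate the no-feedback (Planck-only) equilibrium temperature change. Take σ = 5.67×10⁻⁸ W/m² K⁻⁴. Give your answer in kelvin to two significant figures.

2.1 K

The baseline emission temperature is T_e = 211.4 K.
TOA radiative forcing: ΔF = (1−α)ΔS/4 = 0.61·(+29.1)/4 = 4.438 W/m².
The Planck feedback parameter is 4σT_e³ = 2.144 W/m²/K.
ΔT₀ = ΔF/λ_P = 4.438/2.144 = 2.07 K.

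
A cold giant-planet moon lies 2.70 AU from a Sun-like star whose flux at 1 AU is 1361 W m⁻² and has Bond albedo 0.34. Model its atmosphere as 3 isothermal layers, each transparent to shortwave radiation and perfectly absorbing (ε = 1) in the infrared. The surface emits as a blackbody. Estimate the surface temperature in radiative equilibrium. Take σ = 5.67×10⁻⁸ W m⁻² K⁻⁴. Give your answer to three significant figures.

216 K

Flux at the orbit: S = 1361/(2.70)² = 186.7 W m⁻².
Top-of-atmosphere balance: σT_e⁴ = S(1−α)/4 = 30.80 W m⁻² → T_e = 152.7 K.
For an N-layer opaque stack, T_s⁴ = (N+1)T_e⁴, hence T_s = (4)^(1/4)×152.7 K = 215.9 K.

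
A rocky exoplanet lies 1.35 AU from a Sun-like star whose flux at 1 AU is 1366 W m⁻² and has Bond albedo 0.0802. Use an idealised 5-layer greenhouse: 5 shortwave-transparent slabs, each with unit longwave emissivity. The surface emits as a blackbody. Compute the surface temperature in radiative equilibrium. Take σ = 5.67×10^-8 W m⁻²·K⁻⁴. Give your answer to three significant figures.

Irradiance scales as 1/d², so S = 1366 W m⁻² × (1/1.35)² = 749.5 W m⁻².
OLR = S(1−α)/4 = 172.4 W m⁻²; the top layer radiates at T_e = 234.8 K.
For an N-layer opaque stack, T_s⁴ = (N+1)T_e⁴, hence T_s = (6)^(1/4)×234.8 K = 367.5 K.

367 kelvin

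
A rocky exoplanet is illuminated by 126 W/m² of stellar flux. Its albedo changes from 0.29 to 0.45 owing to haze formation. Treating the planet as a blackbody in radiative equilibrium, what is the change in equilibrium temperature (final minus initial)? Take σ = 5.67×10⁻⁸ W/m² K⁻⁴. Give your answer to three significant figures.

-8.72 kelvin

Before: T₁ = [126.0·0.71/(4σ)]^(1/4) = 140.9 K.
Final:   T₂ = [S(1−0.45)/(4σ)]^(1/4) = 132.2 K.
ΔT = T₂ − T₁ = -8.715 K.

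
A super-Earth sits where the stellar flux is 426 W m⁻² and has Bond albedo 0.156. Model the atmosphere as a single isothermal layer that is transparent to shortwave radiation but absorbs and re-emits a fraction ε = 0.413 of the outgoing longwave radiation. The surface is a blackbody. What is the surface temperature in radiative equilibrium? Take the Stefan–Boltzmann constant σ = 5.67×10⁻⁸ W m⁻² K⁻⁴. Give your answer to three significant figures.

211 kelvin

At the top of the atmosphere, σT_e⁴ = S(1−α)/4 = 89.89 W m⁻², giving T_e = 199.5 K.
For a single slab of emissivity ε, T_s⁴ = 2T_e⁴/(2−ε); thus T_s = 199.5·(1.26)^(1/4) = 211.4 K.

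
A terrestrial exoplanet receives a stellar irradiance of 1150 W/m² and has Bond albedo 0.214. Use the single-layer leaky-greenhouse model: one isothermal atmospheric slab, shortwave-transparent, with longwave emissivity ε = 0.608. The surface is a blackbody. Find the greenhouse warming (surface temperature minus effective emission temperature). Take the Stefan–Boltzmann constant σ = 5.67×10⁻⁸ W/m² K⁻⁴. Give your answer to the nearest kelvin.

24 kelvin

At the top of the atmosphere, σT_e⁴ = S(1−α)/4 = 226.0 W/m², giving T_e = 251.3 K.
Surface balance with a leaky layer gives σT_s⁴ = σT_e⁴·2/(2−ε), so T_s = T_e·[2/(2−0.608)]^(1/4) = 275.1 K.
The atmosphere warms the surface by 23.83 K.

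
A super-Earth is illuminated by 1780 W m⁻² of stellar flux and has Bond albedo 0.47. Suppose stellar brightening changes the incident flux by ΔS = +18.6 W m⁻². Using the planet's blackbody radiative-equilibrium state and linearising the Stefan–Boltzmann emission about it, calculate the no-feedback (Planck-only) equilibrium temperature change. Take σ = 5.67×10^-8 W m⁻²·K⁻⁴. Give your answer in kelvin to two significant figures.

Reference equilibrium: T_e = [S(1−α)/(4σ)]^(1/4) = 254.0 K.
Only a fraction (1−α) is absorbed and it's spread over 4πR², so ΔF = (1−α)ΔS/4 = 2.465 W m⁻².
Planck response: λ_P = 4σT_e³ = 4·5.67×10⁻⁸·(254.0)³ = 3.715 W m⁻²/K.
ΔT₀ = ΔF/λ_P = 2.465/3.715 = 0.663 K.

0.66 K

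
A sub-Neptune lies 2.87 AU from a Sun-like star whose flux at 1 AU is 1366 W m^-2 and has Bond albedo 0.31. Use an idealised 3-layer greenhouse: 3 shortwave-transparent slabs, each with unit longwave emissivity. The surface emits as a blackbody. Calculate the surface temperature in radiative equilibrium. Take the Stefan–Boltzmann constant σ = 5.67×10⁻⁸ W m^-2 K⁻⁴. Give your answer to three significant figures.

Flux at the orbit: S = 1366/(2.87)² = 165.8 W m^-2.
The effective emission temperature is T_e = [S(1−α)/(4σ)]^¼ = 149.9 K.
Layer-by-layer balance gives σT_s⁴ = (N+1)σT_e⁴, so T_s = 4^¼·149.9 = 212.0 K.

212 K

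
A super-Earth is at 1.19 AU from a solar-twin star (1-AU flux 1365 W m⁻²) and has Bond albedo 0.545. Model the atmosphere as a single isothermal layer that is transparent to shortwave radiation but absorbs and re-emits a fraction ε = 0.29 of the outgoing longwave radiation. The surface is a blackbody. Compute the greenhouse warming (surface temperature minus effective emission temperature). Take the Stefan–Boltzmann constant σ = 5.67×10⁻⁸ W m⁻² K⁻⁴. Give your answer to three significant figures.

8.38 K

By the inverse-square law, S = 1365/1.19² = 963.9 W m⁻².
At the top of the atmosphere, σT_e⁴ = S(1−α)/4 = 109.6 W m⁻², giving T_e = 209.7 K.
For a single slab of emissivity ε, T_s⁴ = 2T_e⁴/(2−ε); thus T_s = 209.7·(1.17)^(1/4) = 218.1 K.
The atmosphere warms the surface by 8.376 K.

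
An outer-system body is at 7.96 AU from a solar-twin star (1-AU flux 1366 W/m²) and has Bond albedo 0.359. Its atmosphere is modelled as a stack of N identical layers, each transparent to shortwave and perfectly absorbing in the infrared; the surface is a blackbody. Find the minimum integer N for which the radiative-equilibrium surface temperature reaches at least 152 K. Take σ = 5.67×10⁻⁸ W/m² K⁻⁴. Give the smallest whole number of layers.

By the inverse-square law, S = 1366/7.96² = 21.56 W/m².
Top-of-atmosphere balance: σT_e⁴ = S(1−α)/4 = 3.455 W/m² → T_e = 88.35 K.
T_s = (N+1)^(1/4)·T_e ≥ 152 K requires N+1 ≥ (T_s/T_e)⁴ = (152/88.35)⁴ = 8.761.
Rounding up, N = 8.

8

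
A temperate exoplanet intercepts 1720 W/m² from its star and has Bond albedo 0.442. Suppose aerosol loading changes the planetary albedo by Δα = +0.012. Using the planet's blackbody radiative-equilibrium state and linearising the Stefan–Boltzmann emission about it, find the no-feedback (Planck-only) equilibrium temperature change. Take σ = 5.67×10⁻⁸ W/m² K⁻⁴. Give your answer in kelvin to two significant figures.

The baseline emission temperature is T_e = 255.1 K.
The change in absorbed flux is Δ[S(1−α)/4] = −SΔα/4 = -5.160 W/m².
Linearising σT⁴ gives d(σT⁴)/dT = 4σT_e³ = 3.763 W/m² per K.
So ΔT₀ = -5.160/3.763 = -1.37 K.

-1.4 K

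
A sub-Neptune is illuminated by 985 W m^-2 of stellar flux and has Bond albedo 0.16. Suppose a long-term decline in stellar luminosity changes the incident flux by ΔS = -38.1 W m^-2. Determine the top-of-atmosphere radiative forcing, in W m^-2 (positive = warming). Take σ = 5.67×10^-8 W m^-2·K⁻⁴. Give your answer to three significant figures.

Only a fraction (1−α) is absorbed and it's spread over 4πR², so ΔF = (1−α)ΔS/4 = -8.001 W m^-2.

-8.00 W m^-2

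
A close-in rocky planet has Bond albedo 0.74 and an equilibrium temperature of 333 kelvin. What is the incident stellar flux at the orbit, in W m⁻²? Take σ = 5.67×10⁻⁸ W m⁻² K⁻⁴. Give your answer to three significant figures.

Invert the energy balance for S: S = 4σT⁴/(1−α).
σT⁴ = 5.67×10⁻⁸·(333)⁴ = 697.2 W m⁻².
S = 4·697.2/0.26 = 10730 W m⁻².

10700 W m⁻²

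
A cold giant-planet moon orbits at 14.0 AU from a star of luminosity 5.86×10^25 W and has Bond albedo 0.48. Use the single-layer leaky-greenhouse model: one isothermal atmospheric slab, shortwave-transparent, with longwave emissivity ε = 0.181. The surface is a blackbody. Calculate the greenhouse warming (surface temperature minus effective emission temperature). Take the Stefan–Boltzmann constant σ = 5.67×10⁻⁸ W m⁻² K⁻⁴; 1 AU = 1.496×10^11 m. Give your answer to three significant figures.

0.948 kelvin

d = 14.0 × 1.496×10^11 m = 2.094×10^12 m.
Flux at the orbit: S = L/(4πd²) = 5.86×10^25/(4π·(2.09×10^12)²) = 1.063 W m⁻².
Effective emission temperature (TOA balance): σT_e⁴ = S(1−α)/4 = 0.1382 W m⁻² → T_e = 39.51 K.
Surface balance with a leaky layer gives σT_s⁴ = σT_e⁴·2/(2−ε), so T_s = T_e·[2/(2−0.181)]^(1/4) = 40.46 K.
T_s − T_e = 40.46 − 39.51 = 0.9482 K.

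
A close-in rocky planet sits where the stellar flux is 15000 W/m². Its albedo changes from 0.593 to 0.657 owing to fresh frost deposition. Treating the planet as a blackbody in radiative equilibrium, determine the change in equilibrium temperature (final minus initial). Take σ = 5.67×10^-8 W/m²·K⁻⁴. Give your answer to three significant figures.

-17.0 K

Initial: T₁ = [S(1−0.593)/(4σ)]^(1/4) = 405.1 K.
Final:   T₂ = [S(1−0.657)/(4σ)]^(1/4) = 388.1 K.
ΔT = T₂ − T₁ = -16.96 K.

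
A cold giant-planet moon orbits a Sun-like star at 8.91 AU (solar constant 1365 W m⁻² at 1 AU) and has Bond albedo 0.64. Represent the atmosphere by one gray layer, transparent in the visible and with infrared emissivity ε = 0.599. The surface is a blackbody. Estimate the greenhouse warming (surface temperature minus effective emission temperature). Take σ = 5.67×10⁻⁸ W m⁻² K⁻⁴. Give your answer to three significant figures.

6.73 kelvin

By the inverse-square law, S = 1365/8.91² = 17.19 W m⁻².
At the top of the atmosphere, σT_e⁴ = S(1−α)/4 = 1.547 W m⁻², giving T_e = 72.28 K.
The surface balance (absorbed SW + ε·downward IR = σT_s⁴) with T_a⁴ = T_s⁴/2 reduces to T_s = T_e·[2/(2−ε)]^¼ = 79.01 K.
T_s − T_e = 79.01 − 72.28 = 6.727 K.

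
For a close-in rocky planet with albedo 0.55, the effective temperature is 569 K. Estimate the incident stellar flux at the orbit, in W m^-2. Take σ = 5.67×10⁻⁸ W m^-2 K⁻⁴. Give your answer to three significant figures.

Invert the energy balance for S: S = 4σT⁴/(1−α).
σT⁴ = 5.67×10⁻⁸·(569)⁴ = 5943 W m^-2.
So S = 4×5943/(1−0.55) = 52830 W m^-2.

52800 W m^-2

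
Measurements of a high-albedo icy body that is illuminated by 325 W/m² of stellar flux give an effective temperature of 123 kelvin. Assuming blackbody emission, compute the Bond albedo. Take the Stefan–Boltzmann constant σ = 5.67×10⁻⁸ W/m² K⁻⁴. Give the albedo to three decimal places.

0.840

Energy balance: S(1−α)/4 = σT⁴, so 1−α = 4σT⁴/S.
σT⁴ = 12.98 W/m², so 4σT⁴ = 51.91 W/m².
1−α = 51.91/325.0 = 0.1597, so α = 0.8403.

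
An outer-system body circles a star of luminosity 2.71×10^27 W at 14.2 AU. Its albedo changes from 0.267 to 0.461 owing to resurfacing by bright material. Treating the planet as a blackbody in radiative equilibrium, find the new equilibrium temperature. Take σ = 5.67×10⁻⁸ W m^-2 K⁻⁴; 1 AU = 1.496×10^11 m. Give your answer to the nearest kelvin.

Orbital distance: d = 14.2 AU = 2.124×10^12 m.
Spreading L over a sphere of radius d: S = 2.71×10^27/(4π·2.12×10^12²) = 47.79 W m^-2.
T₂ = [S(1−α₂)/(4σ)]^(1/4) = [47.79·0.539/(4σ)]^(1/4) = 103.2 K.

103 K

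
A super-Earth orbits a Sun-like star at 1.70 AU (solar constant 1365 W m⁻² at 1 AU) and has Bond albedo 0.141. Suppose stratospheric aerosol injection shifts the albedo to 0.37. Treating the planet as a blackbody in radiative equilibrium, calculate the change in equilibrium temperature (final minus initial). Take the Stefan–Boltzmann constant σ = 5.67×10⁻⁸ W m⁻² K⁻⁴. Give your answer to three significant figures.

Flux at the orbit: S = 1365/(1.70)² = 472.3 W m⁻².
Before: T₁ = [472.3·0.859/(4σ)]^(1/4) = 205.7 K.
With α = 0.37, T₂ = 190.3 K.
ΔT = T₂ − T₁ = -15.34 K.

-15.3 K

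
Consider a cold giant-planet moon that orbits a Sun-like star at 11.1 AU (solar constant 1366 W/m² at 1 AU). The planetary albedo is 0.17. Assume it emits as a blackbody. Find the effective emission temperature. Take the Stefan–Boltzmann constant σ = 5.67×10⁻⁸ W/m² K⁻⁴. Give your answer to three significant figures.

Irradiance scales as 1/d², so S = 1366 W/m² × (1/11.1)² = 11.09 W/m².
Absorbed flux (global mean): S(1−α)/4 = 11.09·0.83/4 = 2.301 W/m².
Set σT⁴ = 2.301 → T = (2.301/σ)^(1/4) = 79.81 K.

79.8 K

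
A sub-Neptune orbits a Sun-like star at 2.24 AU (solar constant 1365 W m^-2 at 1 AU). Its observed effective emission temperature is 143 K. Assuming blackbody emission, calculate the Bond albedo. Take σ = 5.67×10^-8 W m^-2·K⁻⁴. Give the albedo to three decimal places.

0.651

By the inverse-square law, S = 1365/2.24² = 272.0 W m^-2.
Energy balance: S(1−α)/4 = σT⁴, so 1−α = 4σT⁴/S.
4σT⁴ = 4·5.67×10⁻⁸·(143)⁴ = 94.84 W m^-2.
Hence α = 1 − 94.84/272.0 = 0.6514.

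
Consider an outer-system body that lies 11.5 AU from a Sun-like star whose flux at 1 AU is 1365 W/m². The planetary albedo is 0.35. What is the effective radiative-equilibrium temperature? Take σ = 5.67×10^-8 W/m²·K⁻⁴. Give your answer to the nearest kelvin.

74 K

By the inverse-square law, S = 1365/11.5² = 10.32 W/m².
The planet absorbs (1−α)S over its disc πR² and re-emits over 4πR², so the mean absorbed flux is (1−0.35)·10.32/4 = 1.677 W/m².
In equilibrium σT⁴ equals this, so T = 73.75 K.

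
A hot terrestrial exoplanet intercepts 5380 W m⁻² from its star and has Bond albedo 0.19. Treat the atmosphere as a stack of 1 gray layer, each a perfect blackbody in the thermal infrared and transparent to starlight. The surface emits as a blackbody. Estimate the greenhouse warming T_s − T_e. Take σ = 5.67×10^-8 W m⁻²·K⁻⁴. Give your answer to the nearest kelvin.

Top-of-atmosphere balance: σT_e⁴ = S(1−α)/4 = 1089 W m⁻² → T_e = 372.3 K.
Surface: T_s = (2)^¼·T_e = 442.8 K.
So the greenhouse effect raises the surface by 442.8 − 372.3 = 70.44 K.

70 K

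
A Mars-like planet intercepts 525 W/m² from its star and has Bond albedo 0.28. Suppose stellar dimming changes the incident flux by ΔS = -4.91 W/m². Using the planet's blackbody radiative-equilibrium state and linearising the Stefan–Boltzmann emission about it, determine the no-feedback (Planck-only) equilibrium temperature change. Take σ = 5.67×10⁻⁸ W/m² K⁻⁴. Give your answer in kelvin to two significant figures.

The baseline emission temperature is T_e = 202.1 K.
ΔF = Δ[S(1−α)]/4 = (1−0.28)·-4.91/4 = -0.8838 W/m².
The Planck feedback parameter is 4σT_e³ = 1.871 W/m²/K.
Hence the no-feedback warming is ΔF/(4σT_e³) = -0.472 K.

-0.47 K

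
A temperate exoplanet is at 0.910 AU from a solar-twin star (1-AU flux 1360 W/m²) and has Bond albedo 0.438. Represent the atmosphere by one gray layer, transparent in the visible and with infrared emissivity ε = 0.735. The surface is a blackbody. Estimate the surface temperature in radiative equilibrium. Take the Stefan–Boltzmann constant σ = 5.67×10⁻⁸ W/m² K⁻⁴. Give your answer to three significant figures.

283 kelvin

By the inverse-square law, S = 1360/0.910² = 1642 W/m².
The planet radiates to space at T_e = [S(1−α)/(4σ)]^(1/4) = 252.6 K.
For a single slab of emissivity ε, T_s⁴ = 2T_e⁴/(2−ε); thus T_s = 252.6·(1.581)^(1/4) = 283.2 K.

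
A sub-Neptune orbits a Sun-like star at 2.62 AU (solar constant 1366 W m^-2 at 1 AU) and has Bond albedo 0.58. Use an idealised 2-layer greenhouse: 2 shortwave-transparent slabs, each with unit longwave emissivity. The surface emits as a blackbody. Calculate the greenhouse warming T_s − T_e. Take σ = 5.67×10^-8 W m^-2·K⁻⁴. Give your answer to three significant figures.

Irradiance scales as 1/d², so S = 1366 W m^-2 × (1/2.62)² = 199.0 W m^-2.
Top-of-atmosphere balance: σT_e⁴ = S(1−α)/4 = 20.89 W m^-2 → T_e = 138.6 K.
T_s = (N+1)^(1/4)·T_e = 182.3 K.
Warming: T_s − T_e = 43.79 K.

43.8 K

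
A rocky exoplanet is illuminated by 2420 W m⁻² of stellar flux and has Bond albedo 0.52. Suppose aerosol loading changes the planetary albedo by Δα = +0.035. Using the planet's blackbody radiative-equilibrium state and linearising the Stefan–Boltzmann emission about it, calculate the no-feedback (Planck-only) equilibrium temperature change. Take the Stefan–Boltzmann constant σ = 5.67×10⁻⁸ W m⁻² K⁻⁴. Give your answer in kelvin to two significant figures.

Unperturbed T_e = [2420·(1−0.52)/(4σ)]^¼ = 267.5 K.
TOA radiative forcing: ΔF = −S·Δα/4 = −2420·(+0.035)/4 = -21.18 W m⁻².
Planck response: λ_P = 4σT_e³ = 4·5.67×10⁻⁸·(267.5)³ = 4.342 W m⁻²/K.
Hence the no-feedback warming is ΔF/(4σT_e³) = -4.88 K.

-4.9 K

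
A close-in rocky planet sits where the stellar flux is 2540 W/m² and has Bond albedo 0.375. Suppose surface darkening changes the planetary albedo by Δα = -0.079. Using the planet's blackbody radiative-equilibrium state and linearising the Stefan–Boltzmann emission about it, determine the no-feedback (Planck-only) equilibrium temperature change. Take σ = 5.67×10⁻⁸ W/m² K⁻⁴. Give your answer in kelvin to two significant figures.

9.1 kelvin

Reference equilibrium: T_e = [S(1−α)/(4σ)]^(1/4) = 289.2 K.
TOA radiative forcing: ΔF = −S·Δα/4 = −2540·(-0.079)/4 = 50.16 W/m².
Linearising σT⁴ gives d(σT⁴)/dT = 4σT_e³ = 5.488 W/m² per K.
So ΔT₀ = 50.16/5.488 = 9.14 K.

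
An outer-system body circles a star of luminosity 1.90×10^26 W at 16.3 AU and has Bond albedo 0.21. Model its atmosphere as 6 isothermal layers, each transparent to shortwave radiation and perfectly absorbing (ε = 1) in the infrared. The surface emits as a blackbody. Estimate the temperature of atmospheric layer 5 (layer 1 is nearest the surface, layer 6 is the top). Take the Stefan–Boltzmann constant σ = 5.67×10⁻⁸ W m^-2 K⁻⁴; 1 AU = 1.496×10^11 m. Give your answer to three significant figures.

Orbital distance: d = 16.3 AU = 2.438×10^12 m.
Spreading L over a sphere of radius d: S = 1.90×10^26/(4π·2.44×10^12²) = 2.543 W m^-2.
Top-of-atmosphere balance: σT_e⁴ = S(1−α)/4 = 0.5022 W m^-2 → T_e = 54.55 K.
The net upward flux σT_e⁴ is constant between every pair of levels, so T_k⁴ = (N+1−k)T_e⁴.
With k = 5: T_5 = (6+1−5)^¼·54.55 K = 64.88 K.

64.9 kelvin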